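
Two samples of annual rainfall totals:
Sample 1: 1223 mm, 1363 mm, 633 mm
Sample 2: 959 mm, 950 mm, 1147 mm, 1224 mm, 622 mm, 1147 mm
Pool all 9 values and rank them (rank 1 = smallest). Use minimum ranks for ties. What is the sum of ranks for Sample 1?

18

Sorted (ascending): 622, 633, 950, 959, 1147, 1147, 1223, 1224, 1363
The 2 values of 1147 occupy positions 5–6 → each gets rank 5.
Sample 1 values → pooled ranks: 1223→7, 1363→9, 633→2
Rank sum = 7 + 9 + 2 = 18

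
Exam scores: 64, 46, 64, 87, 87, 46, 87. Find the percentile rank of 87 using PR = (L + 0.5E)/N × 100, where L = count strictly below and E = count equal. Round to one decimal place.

N = 7.
Strictly below 87: 4. Equal to 87: 3.
PR = (4 + 0.5·3)/7 × 100 = 78.6

78.6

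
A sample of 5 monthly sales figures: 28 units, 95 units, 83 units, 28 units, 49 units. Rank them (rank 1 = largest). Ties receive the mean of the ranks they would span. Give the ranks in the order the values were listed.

Sorted (descending): 95, 83, 49, 28, 28
The 2 values of 28 occupy positions 4–5 → average rank (4+5)/2 = 4.5.

4.5, 1, 2, 4.5, 3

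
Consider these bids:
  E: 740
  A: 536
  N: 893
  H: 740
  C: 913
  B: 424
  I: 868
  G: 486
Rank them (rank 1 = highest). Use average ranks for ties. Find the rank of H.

4.5

Sorted (descending): 913, 893, 868, 740, 740, 536, 486, 424
The 2 values of 740 occupy positions 4–5 → average rank (4+5)/2 = 4.5.
H has value 740 → rank 4.5.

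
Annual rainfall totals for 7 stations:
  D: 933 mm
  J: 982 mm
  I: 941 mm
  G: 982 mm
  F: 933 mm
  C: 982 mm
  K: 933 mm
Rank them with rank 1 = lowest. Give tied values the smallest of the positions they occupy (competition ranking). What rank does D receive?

Sorted (ascending): 933, 933, 933, 941, 982, 982, 982
The 3 values of 933 occupy positions 1–3 → each gets rank 1.
The 3 values of 982 occupy positions 5–7 → each gets rank 5.
D has value 933 mm → rank 1.

1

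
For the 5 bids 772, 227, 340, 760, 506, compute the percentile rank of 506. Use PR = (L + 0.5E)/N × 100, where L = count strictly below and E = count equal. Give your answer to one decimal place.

50.0

N = 5.
Strictly below 506: 2. Equal to 506: 1.
PR = (2 + 0.5·1)/5 × 100 = 50.0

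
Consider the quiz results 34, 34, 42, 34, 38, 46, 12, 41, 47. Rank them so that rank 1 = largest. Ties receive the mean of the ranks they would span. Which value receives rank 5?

Sorted (descending): 47, 46, 42, 41, 38, 34, 34, 34, 12
The 3 values of 34 occupy positions 6–8 → average rank 7.
Rank 5 → value 38.

38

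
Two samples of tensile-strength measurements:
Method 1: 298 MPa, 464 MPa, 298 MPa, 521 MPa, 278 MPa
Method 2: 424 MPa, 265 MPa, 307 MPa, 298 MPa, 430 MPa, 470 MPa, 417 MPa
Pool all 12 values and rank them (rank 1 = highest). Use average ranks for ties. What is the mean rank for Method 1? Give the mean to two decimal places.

6.60

Sorted (descending): 521, 470, 464, 430, 424, 417, 307, 298, 298, 298, 278, 265
The 3 values of 298 occupy positions 8–10 → average rank 9.
Method 1 values → pooled ranks: 298→9, 464→3, 298→9, 521→1, 278→11
Mean rank = (9 + 3 + 9 + 1 + 11) / 5 = 6.60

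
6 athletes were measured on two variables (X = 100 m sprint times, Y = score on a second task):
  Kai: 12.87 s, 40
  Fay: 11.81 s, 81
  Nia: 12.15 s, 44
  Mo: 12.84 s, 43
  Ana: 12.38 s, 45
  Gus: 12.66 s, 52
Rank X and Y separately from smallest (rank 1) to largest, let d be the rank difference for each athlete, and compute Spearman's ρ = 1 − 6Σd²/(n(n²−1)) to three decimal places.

-0.771

Ranks of variable 1: 6, 1, 2, 5, 3, 4
Ranks of variable 2: 1, 6, 3, 2, 4, 5
d = r₁ − r₂: 5, -5, -1, 3, -1, -1
d²: 25, 25, 1, 9, 1, 1; Σd² = 62
ρ = 1 − 6·62/(6·35) = 1 − 372/210 = -0.771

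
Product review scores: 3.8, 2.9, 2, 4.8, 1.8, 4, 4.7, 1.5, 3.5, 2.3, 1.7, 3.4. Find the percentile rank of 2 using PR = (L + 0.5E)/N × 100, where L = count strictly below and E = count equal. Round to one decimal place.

29.2

N = 12.
Strictly below 2: 3. Equal to 2: 1.
PR = (3 + 0.5·1)/12 × 100 = 29.2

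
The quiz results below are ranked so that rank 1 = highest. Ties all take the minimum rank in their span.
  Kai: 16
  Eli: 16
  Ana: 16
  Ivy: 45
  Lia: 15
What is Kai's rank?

Sorted (descending): 45, 16, 16, 16, 15
The 3 values of 16 occupy positions 2–4 → each gets rank 2.
Kai has value 16 → rank 2.

2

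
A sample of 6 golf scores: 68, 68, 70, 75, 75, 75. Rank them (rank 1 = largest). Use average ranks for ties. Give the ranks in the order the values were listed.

Sorted (descending): 75, 75, 75, 70, 68, 68
The 3 values of 75 occupy positions 1–3 → average rank 2.
The 2 values of 68 occupy positions 5–6 → average rank (5+6)/2 = 5.5.

5.5, 5.5, 4, 2, 2, 2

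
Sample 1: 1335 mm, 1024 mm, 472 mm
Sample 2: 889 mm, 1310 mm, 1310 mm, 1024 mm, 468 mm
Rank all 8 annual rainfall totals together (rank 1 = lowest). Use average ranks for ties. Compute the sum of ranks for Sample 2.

21.5

Sorted (ascending): 468, 472, 889, 1024, 1024, 1310, 1310, 1335
The 2 values of 1024 occupy positions 4–5 → average rank (4+5)/2 = 4.5.
The 2 values of 1310 occupy positions 6–7 → average rank (6+7)/2 = 6.5.
Sample 2 values → pooled ranks: 889→3, 1310→6.5, 1310→6.5, 1024→4.5, 468→1
Rank sum = 3 + 6.5 + 6.5 + 4.5 + 1 = 21.5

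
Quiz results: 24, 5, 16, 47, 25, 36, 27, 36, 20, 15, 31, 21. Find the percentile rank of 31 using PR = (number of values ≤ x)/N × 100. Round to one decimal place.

N = 12.
Strictly below 31: 8. Equal to 31: 1.
PR = 9/12 × 100 = 75.0

75.0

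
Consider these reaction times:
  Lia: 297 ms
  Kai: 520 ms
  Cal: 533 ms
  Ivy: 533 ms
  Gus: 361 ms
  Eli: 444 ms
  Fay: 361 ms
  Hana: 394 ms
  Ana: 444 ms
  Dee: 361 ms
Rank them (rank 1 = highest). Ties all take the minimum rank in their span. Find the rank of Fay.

Sorted (descending): 533, 533, 520, 444, 444, 394, 361, 361, 361, 297
The 2 values of 533 occupy positions 1–2 → each gets rank 1.
The 2 values of 444 occupy positions 4–5 → each gets rank 4.
The 3 values of 361 occupy positions 7–9 → each gets rank 7.
Fay has value 361 ms → rank 7.

7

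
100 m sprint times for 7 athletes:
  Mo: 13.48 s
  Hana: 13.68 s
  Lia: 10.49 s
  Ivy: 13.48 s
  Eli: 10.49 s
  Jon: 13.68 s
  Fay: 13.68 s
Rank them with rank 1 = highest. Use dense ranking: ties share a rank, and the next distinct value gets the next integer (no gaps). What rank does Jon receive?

1

Sorted (descending): 13.68, 13.68, 13.68, 13.48, 13.48, 10.49, 10.49
The 3 values of 13.68 share dense rank 1.
The 2 values of 13.48 share dense rank 2.
The 2 values of 10.49 share dense rank 3.
Jon has value 13.68 s → rank 1.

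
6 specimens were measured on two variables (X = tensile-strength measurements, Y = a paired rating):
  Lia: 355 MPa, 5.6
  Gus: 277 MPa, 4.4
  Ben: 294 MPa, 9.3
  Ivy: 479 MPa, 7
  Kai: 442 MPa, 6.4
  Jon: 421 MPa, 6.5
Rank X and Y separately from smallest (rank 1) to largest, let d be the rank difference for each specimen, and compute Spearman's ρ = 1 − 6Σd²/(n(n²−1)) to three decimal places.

Ranks of variable 1: 3, 1, 2, 6, 5, 4
Ranks of variable 2: 2, 1, 6, 5, 3, 4
d = r₁ − r₂: 1, 0, -4, 1, 2, 0
d²: 1, 0, 16, 1, 4, 0; Σd² = 22
ρ = 1 − 6·22/(6·35) = 1 − 132/210 = 0.371

0.371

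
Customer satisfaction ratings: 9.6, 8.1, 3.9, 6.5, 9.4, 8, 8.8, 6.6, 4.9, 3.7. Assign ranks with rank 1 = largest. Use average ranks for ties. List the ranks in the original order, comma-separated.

Sorted (descending): 9.6, 9.4, 8.8, 8.1, 8, 6.6, 6.5, 4.9, 3.9, 3.7
No ties — each value takes its position as its rank.

1, 4, 9, 7, 2, 5, 3, 6, 8, 10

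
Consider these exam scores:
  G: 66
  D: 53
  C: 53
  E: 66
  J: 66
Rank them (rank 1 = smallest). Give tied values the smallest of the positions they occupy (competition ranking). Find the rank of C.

1

Sorted (ascending): 53, 53, 66, 66, 66
The 2 values of 53 occupy positions 1–2 → each gets rank 1.
The 3 values of 66 occupy positions 3–5 → each gets rank 3.
C has value 53 → rank 1.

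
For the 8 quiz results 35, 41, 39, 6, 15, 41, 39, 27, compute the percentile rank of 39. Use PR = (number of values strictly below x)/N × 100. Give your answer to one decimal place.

N = 8.
Strictly below 39: 4. Equal to 39: 2.
PR = 4/8 × 100 = 50.0

50.0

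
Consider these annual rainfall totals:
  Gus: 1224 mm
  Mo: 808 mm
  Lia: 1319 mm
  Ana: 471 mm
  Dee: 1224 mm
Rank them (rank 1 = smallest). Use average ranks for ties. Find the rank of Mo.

Sorted (ascending): 471, 808, 1224, 1224, 1319
The 2 values of 1224 occupy positions 3–4 → average rank (3+4)/2 = 3.5.
Mo has value 808 mm → rank 2.

2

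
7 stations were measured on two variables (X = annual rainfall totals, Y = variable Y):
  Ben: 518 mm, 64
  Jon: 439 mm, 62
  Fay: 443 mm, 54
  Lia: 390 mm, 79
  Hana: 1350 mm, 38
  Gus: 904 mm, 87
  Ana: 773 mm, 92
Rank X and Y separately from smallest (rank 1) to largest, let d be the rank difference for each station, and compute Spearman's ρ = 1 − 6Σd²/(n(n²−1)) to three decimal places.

-0.036

Ranks of variable 1: 4, 2, 3, 1, 7, 6, 5
Ranks of variable 2: 4, 3, 2, 5, 1, 6, 7
d = r₁ − r₂: 0, -1, 1, -4, 6, 0, -2
d²: 0, 1, 1, 16, 36, 0, 4; Σd² = 58
ρ = 1 − 6·58/(7·48) = 1 − 348/336 = -0.036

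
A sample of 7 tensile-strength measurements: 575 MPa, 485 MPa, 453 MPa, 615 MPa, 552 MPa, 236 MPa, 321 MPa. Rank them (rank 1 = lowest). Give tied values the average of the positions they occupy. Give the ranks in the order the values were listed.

Sorted (ascending): 236, 321, 453, 485, 552, 575, 615
No ties — each value takes its position as its rank.

6, 4, 3, 7, 5, 1, 2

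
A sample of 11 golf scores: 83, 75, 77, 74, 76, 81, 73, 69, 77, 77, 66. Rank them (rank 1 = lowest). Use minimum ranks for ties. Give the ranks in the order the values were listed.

Sorted (ascending): 66, 69, 73, 74, 75, 76, 77, 77, 77, 81, 83
The 3 values of 77 occupy positions 7–9 → each gets rank 7.

11, 5, 7, 4, 6, 10, 3, 2, 7, 7, 1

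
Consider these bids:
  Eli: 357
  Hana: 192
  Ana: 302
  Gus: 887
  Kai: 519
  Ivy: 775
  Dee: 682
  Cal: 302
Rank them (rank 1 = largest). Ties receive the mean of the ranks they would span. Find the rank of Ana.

Sorted (descending): 887, 775, 682, 519, 357, 302, 302, 192
The 2 values of 302 occupy positions 6–7 → average rank (6+7)/2 = 6.5.
Ana has value 302 → rank 6.5.

6.5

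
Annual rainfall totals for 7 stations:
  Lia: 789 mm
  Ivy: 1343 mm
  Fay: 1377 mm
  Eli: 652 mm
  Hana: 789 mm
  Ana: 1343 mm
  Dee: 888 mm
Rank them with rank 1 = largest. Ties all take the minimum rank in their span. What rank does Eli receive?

7

Sorted (descending): 1377, 1343, 1343, 888, 789, 789, 652
The 2 values of 1343 occupy positions 2–3 → each gets rank 2.
The 2 values of 789 occupy positions 5–6 → each gets rank 5.
Eli has value 652 mm → rank 7.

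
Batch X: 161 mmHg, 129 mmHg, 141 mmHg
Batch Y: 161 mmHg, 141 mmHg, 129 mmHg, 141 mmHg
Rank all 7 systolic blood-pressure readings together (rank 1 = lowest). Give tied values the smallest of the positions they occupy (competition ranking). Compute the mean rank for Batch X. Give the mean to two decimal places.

3.33

Sorted (ascending): 129, 129, 141, 141, 141, 161, 161
The 2 values of 129 occupy positions 1–2 → each gets rank 1.
The 3 values of 141 occupy positions 3–5 → each gets rank 3.
The 2 values of 161 occupy positions 6–7 → each gets rank 6.
Batch X values → pooled ranks: 161→6, 129→1, 141→3
Mean rank = (6 + 1 + 3) / 3 = 3.33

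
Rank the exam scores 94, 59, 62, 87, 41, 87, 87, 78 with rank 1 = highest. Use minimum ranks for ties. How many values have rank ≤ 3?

4

Sorted (descending): 94, 87, 87, 87, 78, 62, 59, 41
The 3 values of 87 occupy positions 2–4 → each gets rank 2.
Ranks ≤ 3: {1, 2, 2, 2} → 4 values.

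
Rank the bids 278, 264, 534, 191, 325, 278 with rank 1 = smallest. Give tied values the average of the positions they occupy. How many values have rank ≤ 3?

Sorted (ascending): 191, 264, 278, 278, 325, 534
The 2 values of 278 occupy positions 3–4 → average rank (3+4)/2 = 3.5.
Ranks ≤ 3: {1, 2} → 2 values.

2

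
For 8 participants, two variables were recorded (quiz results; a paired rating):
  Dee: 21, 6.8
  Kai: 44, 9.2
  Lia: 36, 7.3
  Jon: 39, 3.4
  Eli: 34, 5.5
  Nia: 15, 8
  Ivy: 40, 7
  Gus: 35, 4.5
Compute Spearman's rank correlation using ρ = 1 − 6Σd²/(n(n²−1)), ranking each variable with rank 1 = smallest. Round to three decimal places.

Ranks of variable 1: 2, 8, 5, 6, 3, 1, 7, 4
Ranks of variable 2: 4, 8, 6, 1, 3, 7, 5, 2
d = r₁ − r₂: -2, 0, -1, 5, 0, -6, 2, 2
d²: 4, 0, 1, 25, 0, 36, 4, 4; Σd² = 74
ρ = 1 − 6·74/(8·63) = 1 − 444/504 = 0.119

0.119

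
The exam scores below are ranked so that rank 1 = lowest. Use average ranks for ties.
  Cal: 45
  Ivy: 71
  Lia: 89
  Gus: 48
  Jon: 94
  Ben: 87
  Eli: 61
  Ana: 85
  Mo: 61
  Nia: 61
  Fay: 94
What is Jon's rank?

Sorted (ascending): 45, 48, 61, 61, 61, 71, 85, 87, 89, 94, 94
The 3 values of 61 occupy positions 3–5 → average rank 4.
The 2 values of 94 occupy positions 10–11 → average rank (10+11)/2 = 10.5.
Jon has value 94 → rank 10.5.

10.5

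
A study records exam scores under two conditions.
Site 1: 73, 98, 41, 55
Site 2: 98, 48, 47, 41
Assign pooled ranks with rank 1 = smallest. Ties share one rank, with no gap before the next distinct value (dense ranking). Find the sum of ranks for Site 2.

12

Sorted (ascending): 41, 41, 47, 48, 55, 73, 98, 98
The 2 values of 41 share dense rank 1.
The 2 values of 98 share dense rank 6.
Remaining distinct values take the next consecutive integers.
Site 2 values → pooled ranks: 98→6, 48→3, 47→2, 41→1
Rank sum = 6 + 3 + 2 + 1 = 12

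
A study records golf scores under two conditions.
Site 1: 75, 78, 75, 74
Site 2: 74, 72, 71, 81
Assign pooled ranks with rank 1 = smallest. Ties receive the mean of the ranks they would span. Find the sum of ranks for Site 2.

Sorted (ascending): 71, 72, 74, 74, 75, 75, 78, 81
The 2 values of 74 occupy positions 3–4 → average rank (3+4)/2 = 3.5.
The 2 values of 75 occupy positions 5–6 → average rank (5+6)/2 = 5.5.
Site 2 values → pooled ranks: 74→3.5, 72→2, 71→1, 81→8
Rank sum = 3.5 + 2 + 1 + 8 = 14.5

14.5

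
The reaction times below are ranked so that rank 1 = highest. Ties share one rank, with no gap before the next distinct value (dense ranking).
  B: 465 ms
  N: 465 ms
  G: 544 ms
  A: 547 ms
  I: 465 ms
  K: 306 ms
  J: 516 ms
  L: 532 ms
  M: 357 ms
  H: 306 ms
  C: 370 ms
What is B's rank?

Sorted (descending): 547, 544, 532, 516, 465, 465, 465, 370, 357, 306, 306
The 3 values of 465 share dense rank 5.
The 2 values of 306 share dense rank 8.
Remaining distinct values take the next consecutive integers.
B has value 465 ms → rank 5.

5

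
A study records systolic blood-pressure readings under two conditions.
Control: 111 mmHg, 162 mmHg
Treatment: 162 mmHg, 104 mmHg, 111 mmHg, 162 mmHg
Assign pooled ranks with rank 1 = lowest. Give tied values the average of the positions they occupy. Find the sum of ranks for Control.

Sorted (ascending): 104, 111, 111, 162, 162, 162
The 2 values of 111 occupy positions 2–3 → average rank (2+3)/2 = 2.5.
The 3 values of 162 occupy positions 4–6 → average rank 5.
Control values → pooled ranks: 111→2.5, 162→5
Rank sum = 2.5 + 5 = 7.5

7.5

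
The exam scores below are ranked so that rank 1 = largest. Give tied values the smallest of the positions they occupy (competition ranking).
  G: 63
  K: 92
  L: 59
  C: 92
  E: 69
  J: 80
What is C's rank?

Sorted (descending): 92, 92, 80, 69, 63, 59
The 2 values of 92 occupy positions 1–2 → each gets rank 1.
C has value 92 → rank 1.

1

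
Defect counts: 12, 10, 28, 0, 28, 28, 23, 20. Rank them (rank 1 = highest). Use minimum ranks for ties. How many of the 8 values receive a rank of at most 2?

3

Sorted (descending): 28, 28, 28, 23, 20, 12, 10, 0
The 3 values of 28 occupy positions 1–3 → each gets rank 1.
Ranks ≤ 2: {1, 1, 1} → 3 values.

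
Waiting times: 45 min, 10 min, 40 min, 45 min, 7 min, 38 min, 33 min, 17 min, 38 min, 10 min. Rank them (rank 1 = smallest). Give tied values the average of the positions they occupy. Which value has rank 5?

Sorted (ascending): 7, 10, 10, 17, 33, 38, 38, 40, 45, 45
The 2 values of 10 occupy positions 2–3 → average rank (2+3)/2 = 2.5.
The 2 values of 38 occupy positions 6–7 → average rank (6+7)/2 = 6.5.
The 2 values of 45 occupy positions 9–10 → average rank (9+10)/2 = 9.5.
Rank 5 → value 33.

33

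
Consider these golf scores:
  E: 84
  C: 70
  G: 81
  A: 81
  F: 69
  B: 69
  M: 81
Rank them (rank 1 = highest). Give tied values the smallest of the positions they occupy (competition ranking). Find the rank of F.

Sorted (descending): 84, 81, 81, 81, 70, 69, 69
The 3 values of 81 occupy positions 2–4 → each gets rank 2.
The 2 values of 69 occupy positions 6–7 → each gets rank 6.
F has value 69 → rank 6.

6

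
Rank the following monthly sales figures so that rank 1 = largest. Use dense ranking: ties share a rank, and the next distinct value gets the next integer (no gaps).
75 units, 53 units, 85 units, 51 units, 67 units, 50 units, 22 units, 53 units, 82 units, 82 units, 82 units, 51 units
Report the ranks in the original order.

3, 5, 1, 6, 4, 7, 8, 5, 2, 2, 2, 6

Sorted (descending): 85, 82, 82, 82, 75, 67, 53, 53, 51, 51, 50, 22
The 3 values of 82 share dense rank 2.
The 2 values of 53 share dense rank 5.
The 2 values of 51 share dense rank 6.
Remaining distinct values take the next consecutive integers.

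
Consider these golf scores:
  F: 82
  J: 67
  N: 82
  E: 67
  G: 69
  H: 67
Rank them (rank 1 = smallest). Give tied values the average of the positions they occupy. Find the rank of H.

Sorted (ascending): 67, 67, 67, 69, 82, 82
The 3 values of 67 occupy positions 1–3 → average rank 2.
The 2 values of 82 occupy positions 5–6 → average rank (5+6)/2 = 5.5.
H has value 67 → rank 2.

2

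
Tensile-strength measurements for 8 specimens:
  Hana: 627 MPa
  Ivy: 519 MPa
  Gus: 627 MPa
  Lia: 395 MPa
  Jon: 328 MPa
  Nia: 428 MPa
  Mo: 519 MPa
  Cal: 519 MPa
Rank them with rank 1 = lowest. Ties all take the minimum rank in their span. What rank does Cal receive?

Sorted (ascending): 328, 395, 428, 519, 519, 519, 627, 627
The 3 values of 519 occupy positions 4–6 → each gets rank 4.
The 2 values of 627 occupy positions 7–8 → each gets rank 7.
Cal has value 519 MPa → rank 4.

4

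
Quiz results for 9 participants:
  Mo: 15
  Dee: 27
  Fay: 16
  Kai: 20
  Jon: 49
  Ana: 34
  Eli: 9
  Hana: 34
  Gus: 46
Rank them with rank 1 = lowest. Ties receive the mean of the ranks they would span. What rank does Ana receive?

Sorted (ascending): 9, 15, 16, 20, 27, 34, 34, 46, 49
The 2 values of 34 occupy positions 6–7 → average rank (6+7)/2 = 6.5.
Ana has value 34 → rank 6.5.

6.5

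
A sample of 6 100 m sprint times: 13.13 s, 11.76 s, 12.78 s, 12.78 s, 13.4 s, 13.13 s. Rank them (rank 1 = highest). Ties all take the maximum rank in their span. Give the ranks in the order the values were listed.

Sorted (descending): 13.4, 13.13, 13.13, 12.78, 12.78, 11.76
The 2 values of 13.13 occupy positions 2–3 → each gets rank 3.
The 2 values of 12.78 occupy positions 4–5 → each gets rank 5.

3, 6, 5, 5, 1, 3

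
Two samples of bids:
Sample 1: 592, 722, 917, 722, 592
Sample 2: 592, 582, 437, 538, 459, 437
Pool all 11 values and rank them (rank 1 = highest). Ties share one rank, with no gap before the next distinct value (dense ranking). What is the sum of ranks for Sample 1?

Sorted (descending): 917, 722, 722, 592, 592, 592, 582, 538, 459, 437, 437
The 2 values of 722 share dense rank 2.
The 3 values of 592 share dense rank 3.
The 2 values of 437 share dense rank 7.
Remaining distinct values take the next consecutive integers.
Sample 1 values → pooled ranks: 592→3, 722→2, 917→1, 722→2, 592→3
Rank sum = 3 + 2 + 1 + 2 + 3 = 11

11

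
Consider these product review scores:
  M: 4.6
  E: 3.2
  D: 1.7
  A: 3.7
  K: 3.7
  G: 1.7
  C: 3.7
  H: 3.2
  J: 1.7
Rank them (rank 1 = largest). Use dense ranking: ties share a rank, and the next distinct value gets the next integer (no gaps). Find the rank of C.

2

Sorted (descending): 4.6, 3.7, 3.7, 3.7, 3.2, 3.2, 1.7, 1.7, 1.7
The 3 values of 3.7 share dense rank 2.
The 2 values of 3.2 share dense rank 3.
The 3 values of 1.7 share dense rank 4.
Remaining distinct values take the next consecutive integers.
C has value 3.7 → rank 2.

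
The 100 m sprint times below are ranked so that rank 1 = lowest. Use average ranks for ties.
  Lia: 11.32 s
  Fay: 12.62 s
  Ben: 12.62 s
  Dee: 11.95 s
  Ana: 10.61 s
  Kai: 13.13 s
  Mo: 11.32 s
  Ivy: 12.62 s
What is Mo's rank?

2.5

Sorted (ascending): 10.61, 11.32, 11.32, 11.95, 12.62, 12.62, 12.62, 13.13
The 2 values of 11.32 occupy positions 2–3 → average rank (2+3)/2 = 2.5.
The 3 values of 12.62 occupy positions 5–7 → average rank 6.
Mo has value 11.32 s → rank 2.5.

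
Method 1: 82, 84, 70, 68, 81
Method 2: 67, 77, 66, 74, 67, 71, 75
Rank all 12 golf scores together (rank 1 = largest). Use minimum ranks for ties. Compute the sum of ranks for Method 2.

Sorted (descending): 84, 82, 81, 77, 75, 74, 71, 70, 68, 67, 67, 66
The 2 values of 67 occupy positions 10–11 → each gets rank 10.
Method 2 values → pooled ranks: 67→10, 77→4, 66→12, 74→6, 67→10, 71→7, 75→5
Rank sum = 10 + 4 + 12 + 6 + 10 + 7 + 5 = 54

54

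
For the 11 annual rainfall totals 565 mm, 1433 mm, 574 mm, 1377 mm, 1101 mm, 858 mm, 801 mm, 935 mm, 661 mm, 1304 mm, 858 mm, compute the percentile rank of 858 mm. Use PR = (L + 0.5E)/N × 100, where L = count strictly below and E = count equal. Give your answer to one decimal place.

N = 11.
Strictly below 858: 4. Equal to 858: 2.
PR = (4 + 0.5·2)/11 × 100 = 45.5

45.5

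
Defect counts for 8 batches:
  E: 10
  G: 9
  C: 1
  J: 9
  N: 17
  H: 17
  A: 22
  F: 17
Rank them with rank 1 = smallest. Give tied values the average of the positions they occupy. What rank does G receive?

Sorted (ascending): 1, 9, 9, 10, 17, 17, 17, 22
The 2 values of 9 occupy positions 2–3 → average rank (2+3)/2 = 2.5.
The 3 values of 17 occupy positions 5–7 → average rank 6.
G has value 9 → rank 2.5.

2.5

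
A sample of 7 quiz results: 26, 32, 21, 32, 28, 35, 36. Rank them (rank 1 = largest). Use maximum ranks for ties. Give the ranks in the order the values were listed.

Sorted (descending): 36, 35, 32, 32, 28, 26, 21
The 2 values of 32 occupy positions 3–4 → each gets rank 4.

6, 4, 7, 4, 5, 2, 1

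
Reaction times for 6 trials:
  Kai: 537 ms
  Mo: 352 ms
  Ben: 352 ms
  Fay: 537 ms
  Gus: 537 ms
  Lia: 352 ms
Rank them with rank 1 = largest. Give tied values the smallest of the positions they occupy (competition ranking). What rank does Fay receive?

Sorted (descending): 537, 537, 537, 352, 352, 352
The 3 values of 537 occupy positions 1–3 → each gets rank 1.
The 3 values of 352 occupy positions 4–6 → each gets rank 4.
Fay has value 537 ms → rank 1.

1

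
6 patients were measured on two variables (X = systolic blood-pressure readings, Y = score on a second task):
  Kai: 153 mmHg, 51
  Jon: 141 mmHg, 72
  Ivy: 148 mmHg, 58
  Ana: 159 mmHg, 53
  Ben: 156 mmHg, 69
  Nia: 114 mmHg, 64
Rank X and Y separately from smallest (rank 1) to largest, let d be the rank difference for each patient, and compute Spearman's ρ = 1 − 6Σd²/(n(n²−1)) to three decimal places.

Ranks of variable 1: 4, 2, 3, 6, 5, 1
Ranks of variable 2: 1, 6, 3, 2, 5, 4
d = r₁ − r₂: 3, -4, 0, 4, 0, -3
d²: 9, 16, 0, 16, 0, 9; Σd² = 50
ρ = 1 − 6·50/(6·35) = 1 − 300/210 = -0.429

-0.429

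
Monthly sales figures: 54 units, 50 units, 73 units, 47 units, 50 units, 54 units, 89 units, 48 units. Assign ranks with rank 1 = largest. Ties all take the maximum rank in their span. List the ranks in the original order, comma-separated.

4, 6, 2, 8, 6, 4, 1, 7

Sorted (descending): 89, 73, 54, 54, 50, 50, 48, 47
The 2 values of 54 occupy positions 3–4 → each gets rank 4.
The 2 values of 50 occupy positions 5–6 → each gets rank 6.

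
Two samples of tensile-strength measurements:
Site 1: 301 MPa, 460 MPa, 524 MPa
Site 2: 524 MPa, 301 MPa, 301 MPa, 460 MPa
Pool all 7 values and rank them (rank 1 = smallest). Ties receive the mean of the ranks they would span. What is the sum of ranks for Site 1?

Sorted (ascending): 301, 301, 301, 460, 460, 524, 524
The 3 values of 301 occupy positions 1–3 → average rank 2.
The 2 values of 460 occupy positions 4–5 → average rank (4+5)/2 = 4.5.
The 2 values of 524 occupy positions 6–7 → average rank (6+7)/2 = 6.5.
Site 1 values → pooled ranks: 301→2, 460→4.5, 524→6.5
Rank sum = 2 + 4.5 + 6.5 = 13

13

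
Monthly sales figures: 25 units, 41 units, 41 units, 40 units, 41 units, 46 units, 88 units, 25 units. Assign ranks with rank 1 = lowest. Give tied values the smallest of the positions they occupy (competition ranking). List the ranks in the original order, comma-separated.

Sorted (ascending): 25, 25, 40, 41, 41, 41, 46, 88
The 2 values of 25 occupy positions 1–2 → each gets rank 1.
The 3 values of 41 occupy positions 4–6 → each gets rank 4.

1, 4, 4, 3, 4, 7, 8, 1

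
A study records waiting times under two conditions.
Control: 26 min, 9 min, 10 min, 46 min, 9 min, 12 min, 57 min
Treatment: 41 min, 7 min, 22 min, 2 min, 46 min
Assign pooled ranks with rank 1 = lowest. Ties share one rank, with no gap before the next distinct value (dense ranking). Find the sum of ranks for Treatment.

Sorted (ascending): 2, 7, 9, 9, 10, 12, 22, 26, 41, 46, 46, 57
The 2 values of 9 share dense rank 3.
The 2 values of 46 share dense rank 9.
Remaining distinct values take the next consecutive integers.
Treatment values → pooled ranks: 41→8, 7→2, 22→6, 2→1, 46→9
Rank sum = 8 + 2 + 6 + 1 + 9 = 26

26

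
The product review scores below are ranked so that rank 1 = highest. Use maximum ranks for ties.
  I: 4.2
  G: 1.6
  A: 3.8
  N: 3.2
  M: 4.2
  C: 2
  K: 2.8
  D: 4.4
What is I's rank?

3

Sorted (descending): 4.4, 4.2, 4.2, 3.8, 3.2, 2.8, 2, 1.6
The 2 values of 4.2 occupy positions 2–3 → each gets rank 3.
I has value 4.2 → rank 3.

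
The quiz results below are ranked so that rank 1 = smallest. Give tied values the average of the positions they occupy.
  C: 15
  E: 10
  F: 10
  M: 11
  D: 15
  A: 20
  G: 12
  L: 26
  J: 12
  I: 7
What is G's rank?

Sorted (ascending): 7, 10, 10, 11, 12, 12, 15, 15, 20, 26
The 2 values of 10 occupy positions 2–3 → average rank (2+3)/2 = 2.5.
The 2 values of 12 occupy positions 5–6 → average rank (5+6)/2 = 5.5.
The 2 values of 15 occupy positions 7–8 → average rank (7+8)/2 = 7.5.
G has value 12 → rank 5.5.

5.5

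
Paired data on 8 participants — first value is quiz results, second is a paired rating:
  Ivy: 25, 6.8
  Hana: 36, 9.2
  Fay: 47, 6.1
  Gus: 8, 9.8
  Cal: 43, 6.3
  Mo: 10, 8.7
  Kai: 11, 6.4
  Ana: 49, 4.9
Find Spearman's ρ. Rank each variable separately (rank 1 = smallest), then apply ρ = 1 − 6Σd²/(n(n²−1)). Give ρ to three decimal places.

Ranks of variable 1: 4, 5, 7, 1, 6, 2, 3, 8
Ranks of variable 2: 5, 7, 2, 8, 3, 6, 4, 1
d = r₁ − r₂: -1, -2, 5, -7, 3, -4, -1, 7
d²: 1, 4, 25, 49, 9, 16, 1, 49; Σd² = 154
ρ = 1 − 6·154/(8·63) = 1 − 924/504 = -0.833

-0.833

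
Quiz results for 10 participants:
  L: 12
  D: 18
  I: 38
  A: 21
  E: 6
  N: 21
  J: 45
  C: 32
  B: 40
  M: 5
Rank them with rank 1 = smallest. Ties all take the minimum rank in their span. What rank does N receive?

5

Sorted (ascending): 5, 6, 12, 18, 21, 21, 32, 38, 40, 45
The 2 values of 21 occupy positions 5–6 → each gets rank 5.
N has value 21 → rank 5.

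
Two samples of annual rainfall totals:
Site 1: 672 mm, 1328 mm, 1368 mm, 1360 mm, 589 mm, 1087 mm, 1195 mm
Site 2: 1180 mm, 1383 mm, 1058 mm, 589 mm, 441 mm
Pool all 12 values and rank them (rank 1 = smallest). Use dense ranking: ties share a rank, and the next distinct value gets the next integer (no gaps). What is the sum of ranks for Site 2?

Sorted (ascending): 441, 589, 589, 672, 1058, 1087, 1180, 1195, 1328, 1360, 1368, 1383
The 2 values of 589 share dense rank 2.
Remaining distinct values take the next consecutive integers.
Site 2 values → pooled ranks: 1180→6, 1383→11, 1058→4, 589→2, 441→1
Rank sum = 6 + 11 + 4 + 2 + 1 = 24

24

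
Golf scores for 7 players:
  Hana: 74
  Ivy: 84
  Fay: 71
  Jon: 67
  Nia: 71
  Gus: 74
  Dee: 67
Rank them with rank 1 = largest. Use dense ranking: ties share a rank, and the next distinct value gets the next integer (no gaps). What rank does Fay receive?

3

Sorted (descending): 84, 74, 74, 71, 71, 67, 67
The 2 values of 74 share dense rank 2.
The 2 values of 71 share dense rank 3.
The 2 values of 67 share dense rank 4.
Remaining distinct values take the next consecutive integers.
Fay has value 71 → rank 3.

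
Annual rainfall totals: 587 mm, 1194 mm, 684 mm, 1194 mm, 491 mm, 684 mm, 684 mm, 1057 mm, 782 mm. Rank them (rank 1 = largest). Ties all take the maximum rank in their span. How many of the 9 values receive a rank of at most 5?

4

Sorted (descending): 1194, 1194, 1057, 782, 684, 684, 684, 587, 491
The 2 values of 1194 occupy positions 1–2 → each gets rank 2.
The 3 values of 684 occupy positions 5–7 → each gets rank 7.
Ranks ≤ 5: {2, 2, 3, 4} → 4 values.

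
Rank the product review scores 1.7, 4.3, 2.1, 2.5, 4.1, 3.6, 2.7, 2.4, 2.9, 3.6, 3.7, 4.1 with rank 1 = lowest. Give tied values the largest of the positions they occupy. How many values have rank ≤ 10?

9

Sorted (ascending): 1.7, 2.1, 2.4, 2.5, 2.7, 2.9, 3.6, 3.6, 3.7, 4.1, 4.1, 4.3
The 2 values of 3.6 occupy positions 7–8 → each gets rank 8.
The 2 values of 4.1 occupy positions 10–11 → each gets rank 11.
Ranks ≤ 10: {1, 2, 3, 4, 5, 6, 8, 8, 9} → 9 values.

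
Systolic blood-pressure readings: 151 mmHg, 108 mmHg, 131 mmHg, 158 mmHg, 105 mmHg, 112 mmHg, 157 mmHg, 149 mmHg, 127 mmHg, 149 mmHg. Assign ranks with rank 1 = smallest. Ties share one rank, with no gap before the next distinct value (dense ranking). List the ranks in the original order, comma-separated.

Sorted (ascending): 105, 108, 112, 127, 131, 149, 149, 151, 157, 158
The 2 values of 149 share dense rank 6.
Remaining distinct values take the next consecutive integers.

7, 2, 5, 9, 1, 3, 8, 6, 4, 6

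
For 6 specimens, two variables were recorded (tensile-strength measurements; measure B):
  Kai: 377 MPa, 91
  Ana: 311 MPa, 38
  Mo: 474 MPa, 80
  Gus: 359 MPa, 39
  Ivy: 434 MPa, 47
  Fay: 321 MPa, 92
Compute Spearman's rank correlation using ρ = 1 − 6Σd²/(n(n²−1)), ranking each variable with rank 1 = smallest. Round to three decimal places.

0.257

Ranks of variable 1: 4, 1, 6, 3, 5, 2
Ranks of variable 2: 5, 1, 4, 2, 3, 6
d = r₁ − r₂: -1, 0, 2, 1, 2, -4
d²: 1, 0, 4, 1, 4, 16; Σd² = 26
ρ = 1 − 6·26/(6·35) = 1 − 156/210 = 0.257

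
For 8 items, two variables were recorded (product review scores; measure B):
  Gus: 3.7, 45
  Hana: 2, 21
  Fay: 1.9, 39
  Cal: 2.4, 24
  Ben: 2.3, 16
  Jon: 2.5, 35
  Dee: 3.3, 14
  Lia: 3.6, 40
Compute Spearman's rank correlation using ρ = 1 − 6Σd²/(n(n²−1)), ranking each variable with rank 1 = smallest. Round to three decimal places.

Ranks of variable 1: 8, 2, 1, 4, 3, 5, 6, 7
Ranks of variable 2: 8, 3, 6, 4, 2, 5, 1, 7
d = r₁ − r₂: 0, -1, -5, 0, 1, 0, 5, 0
d²: 0, 1, 25, 0, 1, 0, 25, 0; Σd² = 52
ρ = 1 − 6·52/(8·63) = 1 − 312/504 = 0.381

0.381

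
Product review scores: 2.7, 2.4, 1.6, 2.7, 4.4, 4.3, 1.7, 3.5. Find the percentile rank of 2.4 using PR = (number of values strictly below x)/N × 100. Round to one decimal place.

25.0

N = 8.
Strictly below 2.4: 2. Equal to 2.4: 1.
PR = 2/8 × 100 = 25.0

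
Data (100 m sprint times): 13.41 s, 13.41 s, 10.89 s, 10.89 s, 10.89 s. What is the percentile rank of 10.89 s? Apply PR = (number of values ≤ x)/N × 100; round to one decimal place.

N = 5.
Strictly below 10.89: 0. Equal to 10.89: 3.
PR = 3/5 × 100 = 60.0

60.0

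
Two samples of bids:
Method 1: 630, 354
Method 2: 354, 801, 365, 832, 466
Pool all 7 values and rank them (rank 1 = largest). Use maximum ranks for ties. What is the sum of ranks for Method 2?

19

Sorted (descending): 832, 801, 630, 466, 365, 354, 354
The 2 values of 354 occupy positions 6–7 → each gets rank 7.
Method 2 values → pooled ranks: 354→7, 801→2, 365→5, 832→1, 466→4
Rank sum = 7 + 2 + 5 + 1 + 4 = 19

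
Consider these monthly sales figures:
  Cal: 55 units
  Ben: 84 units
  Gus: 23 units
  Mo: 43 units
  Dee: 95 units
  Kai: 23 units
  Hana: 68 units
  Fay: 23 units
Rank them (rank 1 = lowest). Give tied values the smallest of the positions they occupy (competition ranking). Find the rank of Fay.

1

Sorted (ascending): 23, 23, 23, 43, 55, 68, 84, 95
The 3 values of 23 occupy positions 1–3 → each gets rank 1.
Fay has value 23 units → rank 1.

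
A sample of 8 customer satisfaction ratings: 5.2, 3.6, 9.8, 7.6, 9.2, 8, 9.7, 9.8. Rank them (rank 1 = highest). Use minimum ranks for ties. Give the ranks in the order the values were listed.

7, 8, 1, 6, 4, 5, 3, 1

Sorted (descending): 9.8, 9.8, 9.7, 9.2, 8, 7.6, 5.2, 3.6
The 2 values of 9.8 occupy positions 1–2 → each gets rank 1.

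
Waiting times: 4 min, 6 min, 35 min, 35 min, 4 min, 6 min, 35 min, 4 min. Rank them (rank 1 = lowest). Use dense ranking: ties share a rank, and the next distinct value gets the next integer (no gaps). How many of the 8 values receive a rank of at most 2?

5

Sorted (ascending): 4, 4, 4, 6, 6, 35, 35, 35
The 3 values of 4 share dense rank 1.
The 2 values of 6 share dense rank 2.
The 3 values of 35 share dense rank 3.
Ranks ≤ 2: {1, 1, 1, 2, 2} → 5 values.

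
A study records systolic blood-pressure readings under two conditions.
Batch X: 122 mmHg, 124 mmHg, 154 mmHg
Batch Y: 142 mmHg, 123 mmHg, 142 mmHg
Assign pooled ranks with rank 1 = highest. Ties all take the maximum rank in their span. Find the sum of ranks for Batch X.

Sorted (descending): 154, 142, 142, 124, 123, 122
The 2 values of 142 occupy positions 2–3 → each gets rank 3.
Batch X values → pooled ranks: 122→6, 124→4, 154→1
Rank sum = 6 + 4 + 1 = 11

11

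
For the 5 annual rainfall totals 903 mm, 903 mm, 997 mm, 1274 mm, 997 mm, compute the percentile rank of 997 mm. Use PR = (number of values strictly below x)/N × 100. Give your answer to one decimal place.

40.0

N = 5.
Strictly below 997: 2. Equal to 997: 2.
PR = 2/5 × 100 = 40.0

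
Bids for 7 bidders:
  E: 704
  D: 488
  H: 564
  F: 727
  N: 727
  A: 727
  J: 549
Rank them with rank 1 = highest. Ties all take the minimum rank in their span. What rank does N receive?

Sorted (descending): 727, 727, 727, 704, 564, 549, 488
The 3 values of 727 occupy positions 1–3 → each gets rank 1.
N has value 727 → rank 1.

1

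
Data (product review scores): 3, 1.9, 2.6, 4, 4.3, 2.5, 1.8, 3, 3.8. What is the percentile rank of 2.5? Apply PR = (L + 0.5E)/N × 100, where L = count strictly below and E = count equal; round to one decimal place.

27.8

N = 9.
Strictly below 2.5: 2. Equal to 2.5: 1.
PR = (2 + 0.5·1)/9 × 100 = 27.8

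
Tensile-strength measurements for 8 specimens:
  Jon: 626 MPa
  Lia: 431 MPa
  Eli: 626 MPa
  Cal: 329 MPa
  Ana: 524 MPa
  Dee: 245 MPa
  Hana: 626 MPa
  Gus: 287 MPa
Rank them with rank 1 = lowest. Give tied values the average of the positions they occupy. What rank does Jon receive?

Sorted (ascending): 245, 287, 329, 431, 524, 626, 626, 626
The 3 values of 626 occupy positions 6–8 → average rank 7.
Jon has value 626 MPa → rank 7.

7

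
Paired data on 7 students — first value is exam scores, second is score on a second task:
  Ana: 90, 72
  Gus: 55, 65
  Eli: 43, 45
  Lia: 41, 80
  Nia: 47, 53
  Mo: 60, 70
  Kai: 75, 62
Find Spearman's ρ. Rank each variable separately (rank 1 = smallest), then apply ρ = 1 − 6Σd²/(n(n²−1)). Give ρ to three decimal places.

0.143

Ranks of variable 1: 7, 4, 2, 1, 3, 5, 6
Ranks of variable 2: 6, 4, 1, 7, 2, 5, 3
d = r₁ − r₂: 1, 0, 1, -6, 1, 0, 3
d²: 1, 0, 1, 36, 1, 0, 9; Σd² = 48
ρ = 1 − 6·48/(7·48) = 1 − 288/336 = 0.143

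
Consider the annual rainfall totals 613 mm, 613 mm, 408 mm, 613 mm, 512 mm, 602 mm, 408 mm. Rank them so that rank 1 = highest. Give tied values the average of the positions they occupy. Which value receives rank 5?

Sorted (descending): 613, 613, 613, 602, 512, 408, 408
The 3 values of 613 occupy positions 1–3 → average rank 2.
The 2 values of 408 occupy positions 6–7 → average rank (6+7)/2 = 6.5.
Rank 5 → value 512.

512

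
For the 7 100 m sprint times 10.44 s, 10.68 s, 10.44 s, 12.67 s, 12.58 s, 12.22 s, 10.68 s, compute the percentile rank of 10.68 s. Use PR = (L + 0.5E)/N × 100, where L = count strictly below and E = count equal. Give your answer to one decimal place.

42.9

N = 7.
Strictly below 10.68: 2. Equal to 10.68: 2.
PR = (2 + 0.5·2)/7 × 100 = 42.9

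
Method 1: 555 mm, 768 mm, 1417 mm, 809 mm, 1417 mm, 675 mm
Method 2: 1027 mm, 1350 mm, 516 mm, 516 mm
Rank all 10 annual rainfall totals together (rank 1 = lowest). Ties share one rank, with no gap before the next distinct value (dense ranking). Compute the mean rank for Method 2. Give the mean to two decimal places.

Sorted (ascending): 516, 516, 555, 675, 768, 809, 1027, 1350, 1417, 1417
The 2 values of 516 share dense rank 1.
The 2 values of 1417 share dense rank 8.
Remaining distinct values take the next consecutive integers.
Method 2 values → pooled ranks: 1027→6, 1350→7, 516→1, 516→1
Mean rank = (6 + 7 + 1 + 1) / 4 = 3.75

3.75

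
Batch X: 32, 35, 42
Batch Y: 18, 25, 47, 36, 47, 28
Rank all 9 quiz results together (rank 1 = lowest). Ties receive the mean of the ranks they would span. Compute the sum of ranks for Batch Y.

29

Sorted (ascending): 18, 25, 28, 32, 35, 36, 42, 47, 47
The 2 values of 47 occupy positions 8–9 → average rank (8+9)/2 = 8.5.
Batch Y values → pooled ranks: 18→1, 25→2, 47→8.5, 36→6, 47→8.5, 28→3
Rank sum = 1 + 2 + 8.5 + 6 + 8.5 + 3 = 29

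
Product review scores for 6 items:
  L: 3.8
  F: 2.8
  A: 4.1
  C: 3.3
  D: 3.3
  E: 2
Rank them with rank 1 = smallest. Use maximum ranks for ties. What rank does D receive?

Sorted (ascending): 2, 2.8, 3.3, 3.3, 3.8, 4.1
The 2 values of 3.3 occupy positions 3–4 → each gets rank 4.
D has value 3.3 → rank 4.

4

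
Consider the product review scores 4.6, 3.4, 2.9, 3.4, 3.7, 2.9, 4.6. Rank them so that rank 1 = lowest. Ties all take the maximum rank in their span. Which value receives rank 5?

3.7

Sorted (ascending): 2.9, 2.9, 3.4, 3.4, 3.7, 4.6, 4.6
The 2 values of 2.9 occupy positions 1–2 → each gets rank 2.
The 2 values of 3.4 occupy positions 3–4 → each gets rank 4.
The 2 values of 4.6 occupy positions 6–7 → each gets rank 7.
Rank 5 → value 3.7.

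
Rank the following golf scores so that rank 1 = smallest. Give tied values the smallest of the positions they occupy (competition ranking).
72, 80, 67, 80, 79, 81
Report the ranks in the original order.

2, 4, 1, 4, 3, 6

Sorted (ascending): 67, 72, 79, 80, 80, 81
The 2 values of 80 occupy positions 4–5 → each gets rank 4.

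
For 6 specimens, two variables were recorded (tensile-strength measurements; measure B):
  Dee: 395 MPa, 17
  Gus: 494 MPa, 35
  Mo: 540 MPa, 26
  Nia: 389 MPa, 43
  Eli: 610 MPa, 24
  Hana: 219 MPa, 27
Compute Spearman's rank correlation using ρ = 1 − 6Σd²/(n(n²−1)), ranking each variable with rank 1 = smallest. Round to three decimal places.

-0.429

Ranks of variable 1: 3, 4, 5, 2, 6, 1
Ranks of variable 2: 1, 5, 3, 6, 2, 4
d = r₁ − r₂: 2, -1, 2, -4, 4, -3
d²: 4, 1, 4, 16, 16, 9; Σd² = 50
ρ = 1 − 6·50/(6·35) = 1 − 300/210 = -0.429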